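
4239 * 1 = 4239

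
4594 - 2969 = 1625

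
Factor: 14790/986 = 3^1*5^1 = 15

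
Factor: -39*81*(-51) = 3^6*13^1*17^1 = 161109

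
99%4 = 3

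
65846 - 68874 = -3028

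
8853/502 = 17 + 319/502 ≈ 17.64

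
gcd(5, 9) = 1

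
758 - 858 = -100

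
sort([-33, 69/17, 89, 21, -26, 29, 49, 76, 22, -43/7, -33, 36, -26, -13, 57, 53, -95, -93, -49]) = [-95, -93, -49, -33, -33, -26, -26, -13, -43/7, 69/17, 21, 22, 29, 36, 49, 53, 57, 76, 89]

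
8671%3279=2113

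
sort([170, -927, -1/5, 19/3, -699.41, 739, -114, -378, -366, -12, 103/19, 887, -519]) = [-927, -699.41, -519, -378, -366, -114, -12, -1/5, 103/19, 19/3, 170, 739, 887]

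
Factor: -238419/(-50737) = 3^2*59^1*113^(-1) = 531/113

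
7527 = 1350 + 6177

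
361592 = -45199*(-8)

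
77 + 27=104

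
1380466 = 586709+793757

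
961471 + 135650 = 1097121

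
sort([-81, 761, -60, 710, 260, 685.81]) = [-81, -60, 260, 685.81, 710, 761]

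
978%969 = 9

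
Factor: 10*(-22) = -1*2^2*5^1*11^1 = -220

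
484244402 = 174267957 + 309976445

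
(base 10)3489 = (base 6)24053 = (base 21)7j3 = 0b110110100001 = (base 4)312201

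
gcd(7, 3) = 1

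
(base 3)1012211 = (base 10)886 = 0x376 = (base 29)11g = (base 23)1fc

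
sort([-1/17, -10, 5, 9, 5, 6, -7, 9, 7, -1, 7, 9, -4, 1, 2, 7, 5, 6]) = [-10, -7, -4, -1, -1/17, 1, 2, 5, 5, 5, 6, 6, 7, 7, 7, 9, 9, 9]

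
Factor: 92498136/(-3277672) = -1 * 3^1 * 409709^(-1) * 3854089^1 = -11562267/409709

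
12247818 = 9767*1254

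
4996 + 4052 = 9048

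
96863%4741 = 2043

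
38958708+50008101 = 88966809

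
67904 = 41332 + 26572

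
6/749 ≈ 0.00801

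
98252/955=102 + 842/955≈102.88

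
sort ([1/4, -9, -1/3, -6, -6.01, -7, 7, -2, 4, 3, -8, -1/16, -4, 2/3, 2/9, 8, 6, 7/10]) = [-9, -8, -7, -6.01, -6, -4, -2, -1/3, -1/16, 2/9, 1/4, 2/3, 7/10, 3, 4, 6, 7, 8]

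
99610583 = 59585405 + 40025178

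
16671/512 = 32 + 287/512 ≈ 32.56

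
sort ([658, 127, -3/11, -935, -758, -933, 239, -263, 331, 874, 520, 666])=[-935, -933, -758, -263, -3/11, 127, 239, 331, 520, 658, 666, 874]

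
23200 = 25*928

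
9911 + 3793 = 13704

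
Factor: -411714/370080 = -1*2^(-4)*5^(-1)*89^1 = -89/80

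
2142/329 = 306/47 ≈ 6.51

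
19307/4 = 4826 + 3/4 = 4826.75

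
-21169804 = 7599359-28769163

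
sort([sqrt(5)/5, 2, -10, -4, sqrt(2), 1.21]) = [-10, -4, sqrt(5)/5, 1.21, sqrt(2), 2]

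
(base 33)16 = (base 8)47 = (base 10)39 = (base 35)14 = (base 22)1h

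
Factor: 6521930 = 2^1*5^1*499^1*1307^1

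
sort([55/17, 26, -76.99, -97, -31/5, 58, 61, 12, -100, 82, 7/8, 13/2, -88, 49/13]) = [-100, -97, -88, -76.99, -31/5, 7/8, 55/17, 49/13, 13/2, 12, 26, 58, 61, 82]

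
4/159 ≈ 0.0252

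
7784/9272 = 973/1159 ≈ 0.840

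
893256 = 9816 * 91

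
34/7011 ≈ 0.00485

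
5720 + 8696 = 14416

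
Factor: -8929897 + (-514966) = -1 * 31^1 * 127^1 * 2399^1 = -9444863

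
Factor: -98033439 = -1*3^1*7^1*31^1*150589^1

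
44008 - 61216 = -17208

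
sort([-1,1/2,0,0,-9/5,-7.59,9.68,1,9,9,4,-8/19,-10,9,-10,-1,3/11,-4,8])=[-10,-10,-7.59,-4,-9/5,-1,-1,-8/19,0,0,3/11,1/2,1,4,8,9,9,9,9.68]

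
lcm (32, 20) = 160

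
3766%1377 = 1012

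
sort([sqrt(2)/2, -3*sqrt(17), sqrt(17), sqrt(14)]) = [-3*sqrt(17), sqrt(2)/2, sqrt(14), sqrt(17)]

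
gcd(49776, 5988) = 12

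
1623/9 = 180 + 1/3 ≈ 180.33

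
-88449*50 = -4422450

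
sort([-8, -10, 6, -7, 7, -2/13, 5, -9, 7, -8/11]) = [-10, -9, -8, -7, -8/11, -2/13, 5, 6, 7, 7]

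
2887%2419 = 468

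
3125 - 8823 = -5698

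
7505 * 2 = 15010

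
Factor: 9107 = 7^1*1301^1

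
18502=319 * 58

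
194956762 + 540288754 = 735245516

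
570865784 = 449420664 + 121445120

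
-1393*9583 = -13349119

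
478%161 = 156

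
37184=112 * 332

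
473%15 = 8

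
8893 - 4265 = 4628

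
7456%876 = 448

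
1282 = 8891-7609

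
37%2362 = 37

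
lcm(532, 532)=532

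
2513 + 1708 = 4221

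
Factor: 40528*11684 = 2^6*17^1*23^1*127^1*149^1 = 473529152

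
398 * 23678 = 9423844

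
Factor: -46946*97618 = -1*2^2*23473^1*48809^1 = -4582774628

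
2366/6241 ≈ 0.379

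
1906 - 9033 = -7127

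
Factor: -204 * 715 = -1 * 2^2 * 3^1 * 5^1 * 11^1 * 13^1 * 17^1 = -145860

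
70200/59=1189 + 49/59 ≈ 1189.83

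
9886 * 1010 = 9984860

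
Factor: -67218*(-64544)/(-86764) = -1*2^4*3^1*17^1*109^(-1)*199^(-1)*659^1*2017^1 = -1084629648/21691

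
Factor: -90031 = -1 * 90031^1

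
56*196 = 10976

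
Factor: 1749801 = 3^1*583267^1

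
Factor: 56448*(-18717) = -1*2^7*3^3*7^2*17^1*367^1 = -1056537216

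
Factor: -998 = -1 * 2^1 * 499^1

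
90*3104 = 279360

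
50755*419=21266345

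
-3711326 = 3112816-6824142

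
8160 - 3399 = 4761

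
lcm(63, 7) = 63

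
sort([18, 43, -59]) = [-59, 18, 43]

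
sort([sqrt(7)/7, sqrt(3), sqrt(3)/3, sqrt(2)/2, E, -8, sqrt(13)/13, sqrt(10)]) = [-8, sqrt(13)/13, sqrt(7)/7, sqrt(3)/3, sqrt(2)/2, sqrt(3), E, sqrt(10)]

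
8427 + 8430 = 16857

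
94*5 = 470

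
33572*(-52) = -1745744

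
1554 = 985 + 569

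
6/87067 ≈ 0.0000689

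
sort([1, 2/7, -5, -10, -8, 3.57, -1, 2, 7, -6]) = [-10, -8, -6, -5, -1, 2/7, 1, 2, 3.57, 7]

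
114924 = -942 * (-122)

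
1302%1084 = 218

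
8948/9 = 994 + 2/9 ≈ 994.22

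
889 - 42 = 847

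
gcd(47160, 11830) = 10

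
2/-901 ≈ -0.00222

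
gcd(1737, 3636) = 9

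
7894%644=166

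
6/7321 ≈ 0.000820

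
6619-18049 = -11430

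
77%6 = 5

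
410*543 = 222630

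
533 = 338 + 195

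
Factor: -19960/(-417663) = 2^3*3^(-3)*5^1*31^(-1) = 40/837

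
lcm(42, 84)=84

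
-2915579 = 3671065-6586644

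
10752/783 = 3584/261 ≈ 13.73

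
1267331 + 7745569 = 9012900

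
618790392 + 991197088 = 1609987480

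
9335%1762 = 525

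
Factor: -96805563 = -1*3^1*32268521^1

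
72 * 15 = 1080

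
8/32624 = 1/4078 ≈ 0.000245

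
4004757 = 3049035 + 955722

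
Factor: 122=2^1 * 61^1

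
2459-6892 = -4433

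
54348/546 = 1294/13 ≈ 99.54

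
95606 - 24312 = 71294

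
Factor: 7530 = 2^1*3^1*5^1*251^1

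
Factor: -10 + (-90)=-1*2^2*5^2=-100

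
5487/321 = 17 + 10/107 ≈ 17.09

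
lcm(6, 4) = 12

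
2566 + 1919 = 4485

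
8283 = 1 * 8283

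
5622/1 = 5622 = 5622.00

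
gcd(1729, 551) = 19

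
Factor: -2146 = -1*2^1*29^1*37^1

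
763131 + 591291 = 1354422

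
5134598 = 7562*679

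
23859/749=31 + 640/749 ≈ 31.85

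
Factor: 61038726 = 2^1 * 3^1 * 7^1 * 311^1 * 4673^1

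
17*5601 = 95217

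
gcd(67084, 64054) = 2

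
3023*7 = 21161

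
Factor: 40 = 2^3*5^1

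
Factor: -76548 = -1*2^2*3^1*6379^1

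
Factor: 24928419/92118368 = 2^(-5)*3^1*2878699^(-1)*8309473^1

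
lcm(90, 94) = 4230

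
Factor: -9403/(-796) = 2^(-2) * 199^(-1) * 9403^1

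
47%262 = 47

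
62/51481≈0.00120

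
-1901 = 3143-5044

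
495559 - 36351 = 459208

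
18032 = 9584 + 8448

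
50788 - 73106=-22318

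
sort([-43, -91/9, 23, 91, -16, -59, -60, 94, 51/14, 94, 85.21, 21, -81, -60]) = [-81, -60, -60, -59, -43, -16, -91/9, 51/14, 21, 23, 85.21, 91, 94, 94]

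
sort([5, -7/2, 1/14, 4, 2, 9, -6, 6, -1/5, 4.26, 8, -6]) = [-6, -6, -7/2, -1/5, 1/14, 2, 4, 4.26, 5, 6, 8, 9]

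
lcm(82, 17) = 1394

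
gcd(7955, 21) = 1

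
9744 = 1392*7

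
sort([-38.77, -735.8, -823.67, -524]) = [-823.67, -735.8, -524, -38.77]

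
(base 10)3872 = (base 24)6h8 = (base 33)3ib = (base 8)7440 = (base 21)8g8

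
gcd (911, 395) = 1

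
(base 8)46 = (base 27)1b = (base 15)28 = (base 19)20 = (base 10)38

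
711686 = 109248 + 602438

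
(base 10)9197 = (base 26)dfj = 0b10001111101101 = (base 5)243242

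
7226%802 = 8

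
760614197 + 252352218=1012966415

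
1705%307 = 170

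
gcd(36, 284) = 4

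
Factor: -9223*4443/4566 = -1*2^(-1)*23^1*401^1*761^(-1)*1481^1 = -13659263/1522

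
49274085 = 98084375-48810290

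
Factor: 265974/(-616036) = -1*2^(-1)*3^1*97^1*337^(-1) = -291/674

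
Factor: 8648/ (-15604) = -1*2^1*23^1*83^ (-1) = -46/83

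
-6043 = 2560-8603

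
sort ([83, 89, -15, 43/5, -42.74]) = [-42.74, -15, 43/5, 83, 89]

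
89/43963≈0.00202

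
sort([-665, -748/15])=[-665, -748/15]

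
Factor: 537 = 3^1*179^1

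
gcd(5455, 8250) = 5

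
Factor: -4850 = -1 * 2^1 * 5^2 * 97^1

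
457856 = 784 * 584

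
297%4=1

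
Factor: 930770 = 2^1*5^1*93077^1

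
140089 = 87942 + 52147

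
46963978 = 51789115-4825137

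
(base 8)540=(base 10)352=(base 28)cg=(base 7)1012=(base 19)ia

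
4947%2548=2399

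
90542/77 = 1175 + 67/77 ≈ 1175.87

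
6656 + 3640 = 10296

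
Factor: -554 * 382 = -1 * 2^2 * 191^1 * 277^1 = -211628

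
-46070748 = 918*(-50186)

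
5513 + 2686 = 8199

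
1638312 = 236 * 6942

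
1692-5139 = -3447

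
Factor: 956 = 2^2*239^1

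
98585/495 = 199 + 16/99 ≈ 199.16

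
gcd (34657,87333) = 1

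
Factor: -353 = -1 * 353^1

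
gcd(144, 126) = 18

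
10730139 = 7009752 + 3720387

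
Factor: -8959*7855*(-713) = 5^1*17^2*23^1*31^2*1571^1 = 50175909785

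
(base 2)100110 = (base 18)22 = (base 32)16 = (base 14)2a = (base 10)38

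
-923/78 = -11-5/6 ≈ -11.83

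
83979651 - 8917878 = 75061773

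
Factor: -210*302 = -1*2^2*3^1*5^1*7^1*151^1 = -63420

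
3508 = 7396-3888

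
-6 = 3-9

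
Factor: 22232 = 2^3*7^1*397^1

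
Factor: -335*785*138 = -1*2^1*3^1*5^2*23^1*67^1*157^1 = -36290550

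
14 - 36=-22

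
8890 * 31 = 275590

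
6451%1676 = 1423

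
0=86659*0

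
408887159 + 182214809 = 591101968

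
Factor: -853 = -1*853^1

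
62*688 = 42656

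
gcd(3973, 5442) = 1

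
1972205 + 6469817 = 8442022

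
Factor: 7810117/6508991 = 7^1*97^(-1)*67103^(-1)*1115731^1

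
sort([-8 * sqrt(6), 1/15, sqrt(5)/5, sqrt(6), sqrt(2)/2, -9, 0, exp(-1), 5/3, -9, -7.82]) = [-8 * sqrt(6), -9, -9, -7.82, 0, 1/15, exp(-1), sqrt(5)/5, sqrt(2)/2, 5/3, sqrt(6)]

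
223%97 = 29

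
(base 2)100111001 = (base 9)377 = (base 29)an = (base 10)313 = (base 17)117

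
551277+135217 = 686494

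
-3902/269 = -14 - 136/269 ≈ -14.51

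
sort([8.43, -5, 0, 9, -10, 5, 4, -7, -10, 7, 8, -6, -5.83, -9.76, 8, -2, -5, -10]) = [-10, -10, -10, -9.76, -7, -6, -5.83, -5, -5, -2, 0, 4, 5, 7, 8, 8, 8.43, 9]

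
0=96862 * 0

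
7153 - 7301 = -148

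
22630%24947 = 22630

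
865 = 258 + 607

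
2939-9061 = -6122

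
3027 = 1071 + 1956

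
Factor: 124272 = 2^4*3^2*863^1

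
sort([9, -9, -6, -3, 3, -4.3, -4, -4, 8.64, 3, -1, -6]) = [-9, -6, -6, -4.3, -4, -4, -3, -1, 3, 3, 8.64, 9]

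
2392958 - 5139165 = -2746207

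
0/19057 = 0 = 0.00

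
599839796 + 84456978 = 684296774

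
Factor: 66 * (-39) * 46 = -1 * 2^2 * 3^2 * 11^1 * 13^1 * 23^1 = -118404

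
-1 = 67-68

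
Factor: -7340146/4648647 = -1 * 2^1 * 3^(-1) * 11^1 * 557^1 * 599^1 * 1549549^(-1) 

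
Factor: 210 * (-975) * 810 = -1 * 2^2 * 3^6 * 5^4 * 7^1 * 13^1 = -165847500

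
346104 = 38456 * 9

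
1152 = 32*36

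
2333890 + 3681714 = 6015604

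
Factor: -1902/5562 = -1 * 3^ (-2) * 103^ (-1) * 317^1 = -317/927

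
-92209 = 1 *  (-92209)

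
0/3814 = 0 = 0.00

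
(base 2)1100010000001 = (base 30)6t3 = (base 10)6273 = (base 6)45013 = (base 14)2401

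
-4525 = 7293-11818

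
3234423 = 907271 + 2327152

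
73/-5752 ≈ -0.0127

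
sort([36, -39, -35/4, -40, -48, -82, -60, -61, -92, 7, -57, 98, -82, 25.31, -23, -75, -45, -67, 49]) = [-92, -82, -82, -75, -67, -61, -60, -57, -48, -45, -40, -39, -23, -35/4, 7, 25.31, 36, 49, 98]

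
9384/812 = 11 + 113/203 ≈ 11.56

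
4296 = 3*1432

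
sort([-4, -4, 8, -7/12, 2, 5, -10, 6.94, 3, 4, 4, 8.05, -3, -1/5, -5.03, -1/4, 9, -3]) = [-10, -5.03, -4, -4, -3, -3, -7/12, -1/4, -1/5, 2, 3, 4, 4, 5, 6.94, 8, 8.05, 9]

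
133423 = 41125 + 92298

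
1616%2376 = 1616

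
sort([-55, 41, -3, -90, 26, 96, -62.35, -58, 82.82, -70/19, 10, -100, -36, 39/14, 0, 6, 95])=[-100, -90, -62.35, -58, -55, -36, -70/19, -3, 0, 39/14, 6, 10, 26, 41, 82.82, 95, 96]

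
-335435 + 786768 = 451333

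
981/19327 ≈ 0.0508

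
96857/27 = 3587 + 8/27 ≈ 3587.30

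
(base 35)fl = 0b1000100010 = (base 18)1c6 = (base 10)546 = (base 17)1f2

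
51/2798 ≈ 0.0182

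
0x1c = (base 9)31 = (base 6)44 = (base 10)28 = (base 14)20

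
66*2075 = 136950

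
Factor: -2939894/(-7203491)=2^1*1469947^1*7203491^(-1)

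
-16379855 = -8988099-7391756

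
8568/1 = 8568 = 8568.00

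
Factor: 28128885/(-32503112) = -1*2^(-3)*3^1*5^1*23^1*81533^1*4062889^(-1)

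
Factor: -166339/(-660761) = 181^1*719^(-1) = 181/719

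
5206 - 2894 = 2312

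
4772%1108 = 340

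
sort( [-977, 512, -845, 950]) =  [-977, -845, 512, 950]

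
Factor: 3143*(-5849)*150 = -1*2^1*3^1*5^2*7^1*449^1*5849^1 = -2757511050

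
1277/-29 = -44-1/29 ≈ -44.03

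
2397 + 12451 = 14848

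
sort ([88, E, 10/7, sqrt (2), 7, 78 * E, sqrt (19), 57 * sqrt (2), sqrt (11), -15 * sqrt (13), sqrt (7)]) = [-15 * sqrt (13), sqrt (2), 10/7, sqrt (7), E, sqrt (11), sqrt (19), 7, 57 * sqrt (2), 88, 78 * E]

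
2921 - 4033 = -1112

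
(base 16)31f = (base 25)16o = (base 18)287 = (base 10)799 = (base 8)1437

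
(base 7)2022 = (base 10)702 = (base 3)222000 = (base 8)1276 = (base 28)p2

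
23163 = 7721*3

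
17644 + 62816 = 80460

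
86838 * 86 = 7468068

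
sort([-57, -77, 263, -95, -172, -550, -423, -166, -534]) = [-550, -534, -423, -172, -166, -95, -77, -57, 263]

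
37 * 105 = 3885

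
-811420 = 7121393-7932813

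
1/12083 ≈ 0.0000828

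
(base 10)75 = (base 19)3i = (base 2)1001011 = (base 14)55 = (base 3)2210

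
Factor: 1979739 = 3^2*219971^1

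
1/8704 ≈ 0.000115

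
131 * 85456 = 11194736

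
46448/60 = 774 + 2/15 ≈ 774.13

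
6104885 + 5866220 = 11971105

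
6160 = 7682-1522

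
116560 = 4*29140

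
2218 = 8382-6164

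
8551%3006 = 2539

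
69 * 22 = 1518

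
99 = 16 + 83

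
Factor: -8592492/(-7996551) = 2^2*37^(-1)*61^(-1)*83^1*1181^(-1)*8627^1 = 2864164/2665517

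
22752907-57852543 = -35099636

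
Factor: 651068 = 2^2*11^1*14797^1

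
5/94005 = 1/18801 ≈ 0.0000532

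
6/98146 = 3/49073 ≈ 0.0000611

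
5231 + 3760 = 8991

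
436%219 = 217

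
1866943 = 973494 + 893449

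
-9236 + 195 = -9041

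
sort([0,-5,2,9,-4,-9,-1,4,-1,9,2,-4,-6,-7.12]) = [-9,-7.12,-6,-5,-4,-4,-1,-1,0,2,2,4,9,9]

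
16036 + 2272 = 18308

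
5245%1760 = 1725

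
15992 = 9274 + 6718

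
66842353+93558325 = 160400678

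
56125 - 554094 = -497969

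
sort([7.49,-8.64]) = [-8.64,7.49]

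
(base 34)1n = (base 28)21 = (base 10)57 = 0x39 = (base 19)30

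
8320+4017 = 12337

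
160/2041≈0.0784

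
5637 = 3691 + 1946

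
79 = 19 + 60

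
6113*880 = 5379440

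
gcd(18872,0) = 18872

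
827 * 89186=73756822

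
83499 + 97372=180871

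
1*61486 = 61486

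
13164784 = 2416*5449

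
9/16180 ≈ 0.000556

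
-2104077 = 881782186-883886263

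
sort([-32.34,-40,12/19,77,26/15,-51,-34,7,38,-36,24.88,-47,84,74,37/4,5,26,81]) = [-51,-47,-40,-36,-34,-32.34,12/19,26/15,5,7,37/4,24.88,26,38,74,77,81,84]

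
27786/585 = 9262/195 ≈ 47.50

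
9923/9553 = 1 + 370/9553 ≈ 1.04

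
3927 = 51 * 77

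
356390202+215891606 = 572281808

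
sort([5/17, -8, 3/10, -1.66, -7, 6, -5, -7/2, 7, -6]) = [-8, -7, -6, -5, -7/2, -1.66, 5/17, 3/10, 6, 7]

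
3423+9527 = 12950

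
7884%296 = 188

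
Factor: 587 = 587^1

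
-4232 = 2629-6861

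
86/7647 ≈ 0.0112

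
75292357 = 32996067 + 42296290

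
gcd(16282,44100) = 14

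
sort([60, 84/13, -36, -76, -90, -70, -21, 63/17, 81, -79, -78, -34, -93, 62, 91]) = [-93, -90, -79, -78, -76, -70, -36, -34, -21, 63/17, 84/13, 60, 62, 81, 91]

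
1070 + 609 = 1679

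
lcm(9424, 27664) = 857584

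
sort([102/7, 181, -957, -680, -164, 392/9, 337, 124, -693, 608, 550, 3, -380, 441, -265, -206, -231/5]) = [-957, -693, -680, -380, -265, -206, -164, -231/5, 3, 102/7, 392/9, 124, 181, 337, 441, 550, 608]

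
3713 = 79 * 47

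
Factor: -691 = -1*691^1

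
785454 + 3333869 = 4119323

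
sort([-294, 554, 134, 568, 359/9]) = [-294, 359/9, 134, 554, 568]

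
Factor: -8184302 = -1*2^1*7^1*584593^1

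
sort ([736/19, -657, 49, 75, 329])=[-657, 736/19, 49, 75, 329]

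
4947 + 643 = 5590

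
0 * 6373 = 0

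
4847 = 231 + 4616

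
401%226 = 175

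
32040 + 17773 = 49813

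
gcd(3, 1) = 1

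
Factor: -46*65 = -1*2^1*5^1*13^1*23^1 = -2990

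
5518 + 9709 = 15227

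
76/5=15 + 1/5=15.20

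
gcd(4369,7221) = 1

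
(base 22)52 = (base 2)1110000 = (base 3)11011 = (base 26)48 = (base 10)112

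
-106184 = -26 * 4084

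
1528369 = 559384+968985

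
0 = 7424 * 0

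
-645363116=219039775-864402891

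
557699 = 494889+62810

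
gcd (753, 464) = 1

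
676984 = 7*96712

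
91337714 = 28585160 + 62752554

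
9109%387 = 208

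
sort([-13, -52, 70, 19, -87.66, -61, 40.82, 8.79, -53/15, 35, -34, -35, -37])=[-87.66, -61, -52, -37, -35, -34, -13, -53/15, 8.79, 19, 35, 40.82, 70]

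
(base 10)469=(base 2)111010101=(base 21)117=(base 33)e7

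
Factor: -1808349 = -1 * 3^1 * 457^1 * 1319^1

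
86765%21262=1717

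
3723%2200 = 1523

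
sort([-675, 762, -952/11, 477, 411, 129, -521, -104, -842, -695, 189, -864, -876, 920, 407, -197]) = [-876, -864, -842, -695, -675, -521, -197, -104, -952/11, 129, 189, 407, 411, 477, 762, 920]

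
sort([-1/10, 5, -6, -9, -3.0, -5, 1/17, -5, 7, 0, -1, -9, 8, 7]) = [-9, -9, -6, -5, -5, -3.0, -1, -1/10, 0, 1/17, 5, 7, 7, 8]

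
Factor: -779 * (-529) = 19^1 * 23^2 * 41^1 = 412091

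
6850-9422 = -2572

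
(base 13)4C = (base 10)64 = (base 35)1T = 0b1000000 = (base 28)28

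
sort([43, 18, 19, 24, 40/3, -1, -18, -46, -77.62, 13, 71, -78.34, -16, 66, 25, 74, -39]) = [-78.34, -77.62, -46, -39, -18, -16, -1, 13, 40/3, 18, 19, 24, 25, 43, 66, 71, 74]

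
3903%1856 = 191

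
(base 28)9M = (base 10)274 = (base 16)112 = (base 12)1AA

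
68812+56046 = 124858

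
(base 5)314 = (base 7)150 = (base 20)44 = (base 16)54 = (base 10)84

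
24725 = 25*989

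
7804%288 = 28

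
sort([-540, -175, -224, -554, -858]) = [-858, -554, -540, -224, -175]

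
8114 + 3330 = 11444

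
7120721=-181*(-39341)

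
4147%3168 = 979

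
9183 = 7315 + 1868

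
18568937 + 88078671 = 106647608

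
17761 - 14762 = 2999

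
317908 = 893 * 356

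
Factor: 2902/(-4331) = -1 * 2^1 * 61^(-1) * 71^(-1) * 1451^1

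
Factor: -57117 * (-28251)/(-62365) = -1 * 3^3 * 5^(-1) * 43^1 * 73^1 * 79^1 * 241^1 * 12473^(-1) = -1613612367/62365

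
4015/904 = 4 + 399/904 ≈ 4.44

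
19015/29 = 655+20/29 ≈ 655.69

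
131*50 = 6550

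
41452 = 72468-31016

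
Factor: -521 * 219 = -1 * 3^1 * 73^1 * 521^1 = -114099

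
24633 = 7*3519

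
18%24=18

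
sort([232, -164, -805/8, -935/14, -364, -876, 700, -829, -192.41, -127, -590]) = [-876, -829, -590, -364, -192.41, -164, -127, -805/8, -935/14, 232, 700]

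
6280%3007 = 266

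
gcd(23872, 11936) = 11936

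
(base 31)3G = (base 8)155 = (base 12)91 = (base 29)3M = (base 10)109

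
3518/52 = 1759/26 ≈ 67.65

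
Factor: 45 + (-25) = 2^2 * 5^1 = 20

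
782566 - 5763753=-4981187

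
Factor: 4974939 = 3^5*59^1*347^1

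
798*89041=71054718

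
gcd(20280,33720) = 120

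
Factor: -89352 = -1*2^3*3^2*17^1*73^1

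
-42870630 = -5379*7970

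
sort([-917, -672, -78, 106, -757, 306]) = [-917, -757, -672, -78, 106, 306]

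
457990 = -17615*(-26)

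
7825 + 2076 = 9901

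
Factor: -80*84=-1*2^6*3^1*5^1*7^1=-6720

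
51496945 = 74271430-22774485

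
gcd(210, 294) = 42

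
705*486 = 342630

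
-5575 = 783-6358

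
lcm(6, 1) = 6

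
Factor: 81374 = 2^1 * 23^1 * 29^1 * 61^1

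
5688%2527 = 634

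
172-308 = -136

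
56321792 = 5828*9664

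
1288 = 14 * 92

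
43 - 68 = -25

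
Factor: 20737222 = 2^1 * 11^2 * 85691^1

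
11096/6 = 1849+1/3 ≈ 1849.33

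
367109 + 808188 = 1175297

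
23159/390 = 59+149/390 ≈ 59.38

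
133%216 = 133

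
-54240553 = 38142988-92383541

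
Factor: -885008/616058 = -1 * 2^3 * 89^(-1) * 3461^(-1) * 55313^1 = -442504/308029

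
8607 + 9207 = 17814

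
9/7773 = 3/2591 ≈ 0.00116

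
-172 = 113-285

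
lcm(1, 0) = 0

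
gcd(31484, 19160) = 4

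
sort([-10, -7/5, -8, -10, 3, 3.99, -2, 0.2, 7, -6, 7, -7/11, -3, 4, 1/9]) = [-10, -10, -8, -6, -3, -2, -7/5, -7/11, 1/9, 0.2, 3, 3.99, 4, 7, 7]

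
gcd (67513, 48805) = 1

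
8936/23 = 388+12/23 ≈ 388.52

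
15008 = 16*938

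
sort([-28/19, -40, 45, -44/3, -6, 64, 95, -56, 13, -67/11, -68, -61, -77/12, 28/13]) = [-68, -61, -56, -40, -44/3, -77/12, -67/11, -6, -28/19, 28/13, 13, 45, 64, 95]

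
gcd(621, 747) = 9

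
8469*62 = 525078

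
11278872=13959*808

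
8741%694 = 413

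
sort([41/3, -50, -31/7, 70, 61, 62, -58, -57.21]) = [-58, -57.21, -50, -31/7, 41/3, 61, 62, 70]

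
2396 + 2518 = 4914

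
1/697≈0.00143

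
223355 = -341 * (-655)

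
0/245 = 0 = 0.00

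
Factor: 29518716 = 2^2*3^1*601^1*4093^1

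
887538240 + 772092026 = 1659630266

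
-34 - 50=-84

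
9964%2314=708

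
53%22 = 9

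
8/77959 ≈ 0.000103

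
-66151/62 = -1066-59/62 ≈ -1066.95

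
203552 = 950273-746721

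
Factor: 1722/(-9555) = -1 * 2^1 * 5^(-1) * 7^(-1) * 13^(-1) * 41^1 = -82/455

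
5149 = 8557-3408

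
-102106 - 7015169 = -7117275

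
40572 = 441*92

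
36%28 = 8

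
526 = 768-242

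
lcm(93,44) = 4092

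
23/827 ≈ 0.0278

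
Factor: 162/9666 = 3^1*179^(-1) = 3/179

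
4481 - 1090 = 3391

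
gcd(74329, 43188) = 1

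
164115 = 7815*21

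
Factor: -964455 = -1*3^1*5^1*113^1*569^1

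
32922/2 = 16461 = 16461.00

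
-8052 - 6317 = -14369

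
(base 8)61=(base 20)29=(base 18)2d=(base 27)1m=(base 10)49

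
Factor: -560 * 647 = -1 * 2^4 * 5^1 * 7^1 * 647^1 = -362320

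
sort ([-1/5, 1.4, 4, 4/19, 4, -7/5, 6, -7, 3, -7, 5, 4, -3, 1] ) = [-7, -7, -3, -7/5, -1/5, 4/19, 1, 1.4, 3, 4, 4, 4, 5, 6] 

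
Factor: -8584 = -1 * 2^3 * 29^1 * 37^1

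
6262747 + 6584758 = 12847505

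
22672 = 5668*4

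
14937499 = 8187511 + 6749988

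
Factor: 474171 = 3^1*179^1*883^1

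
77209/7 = 11029 + 6/7 ≈ 11029.86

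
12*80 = 960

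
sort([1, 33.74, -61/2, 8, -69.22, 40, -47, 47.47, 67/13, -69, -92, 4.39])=[-92, -69.22, -69, -47, -61/2, 1, 4.39, 67/13, 8, 33.74, 40, 47.47]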